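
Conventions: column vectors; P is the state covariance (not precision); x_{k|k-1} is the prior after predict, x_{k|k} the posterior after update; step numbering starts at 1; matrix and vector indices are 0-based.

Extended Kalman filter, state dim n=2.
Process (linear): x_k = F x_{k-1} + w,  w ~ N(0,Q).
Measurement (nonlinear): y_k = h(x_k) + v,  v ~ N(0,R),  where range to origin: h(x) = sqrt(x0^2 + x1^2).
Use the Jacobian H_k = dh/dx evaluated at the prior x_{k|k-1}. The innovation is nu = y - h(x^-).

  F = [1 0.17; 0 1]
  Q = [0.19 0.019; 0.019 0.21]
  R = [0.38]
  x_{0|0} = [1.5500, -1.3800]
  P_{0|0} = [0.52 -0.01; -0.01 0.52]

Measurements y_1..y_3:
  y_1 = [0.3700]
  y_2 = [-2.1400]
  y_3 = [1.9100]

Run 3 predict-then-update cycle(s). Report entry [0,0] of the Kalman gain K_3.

step 1: x^-=[1.3154, -1.3800]  P^-=[0.7216 0.0974; 0.0974 0.7300]  H_jac=[0.6900 -0.7238]  S=[1.0087]  K=[0.4237; -0.4572]  nu=[-1.5365]  x^+=[0.6644, -0.6775]  P^+=[0.5405 0.2928; 0.2928 0.5191]
step 2: x^-=[0.5492, -0.6775]  P^-=[0.8451 0.4001; 0.4001 0.7291]  H_jac=[0.6297 -0.7768]  S=[0.7637]  K=[0.2899; -0.4118]  nu=[-3.0122]  x^+=[-0.3241, 0.5628]  P^+=[0.7809 0.4912; 0.4912 0.5996]
step 3: x^-=[-0.2284, 0.5628]  P^-=[1.1553 0.6122; 0.6122 0.8096]  H_jac=[-0.3761 0.9266]  S=[0.8119]  K=[0.1636; 0.6405]  nu=[1.3026]  x^+=[-0.0153, 1.3971]  P^+=[1.1335 0.5271; 0.5271 0.4766]

K[0,0] = 0.1636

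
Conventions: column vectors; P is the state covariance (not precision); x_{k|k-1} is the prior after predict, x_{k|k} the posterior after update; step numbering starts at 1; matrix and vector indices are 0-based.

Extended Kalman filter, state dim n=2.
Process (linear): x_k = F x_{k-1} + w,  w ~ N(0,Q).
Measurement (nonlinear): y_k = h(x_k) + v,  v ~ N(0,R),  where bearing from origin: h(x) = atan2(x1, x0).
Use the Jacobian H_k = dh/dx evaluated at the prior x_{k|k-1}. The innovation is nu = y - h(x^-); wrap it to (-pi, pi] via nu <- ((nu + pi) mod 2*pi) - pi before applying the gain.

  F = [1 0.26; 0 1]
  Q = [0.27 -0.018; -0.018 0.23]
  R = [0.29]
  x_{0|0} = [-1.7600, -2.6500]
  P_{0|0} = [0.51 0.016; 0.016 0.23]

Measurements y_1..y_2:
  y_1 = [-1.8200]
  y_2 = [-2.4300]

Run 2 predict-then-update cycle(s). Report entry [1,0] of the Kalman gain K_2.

step 1: x^-=[-2.4490, -2.6500]  P^-=[0.8039 0.0578; 0.0578 0.4600]  H_jac=[0.2035 -0.1881]  S=[0.3351]  K=[0.4557; -0.2231]  nu=[0.4968]  x^+=[-2.2226, -2.7608]  P^+=[0.7343 0.0919; 0.0919 0.4433]
step 2: x^-=[-2.9404, -2.7608]  P^-=[1.0820 0.1891; 0.1891 0.6733]  H_jac=[0.1697 -0.1807]  S=[0.3316]  K=[0.4507; -0.2703]  nu=[-0.0423]  x^+=[-2.9595, -2.7494]  P^+=[1.0146 0.2295; 0.2295 0.6491]

K[1,0] = -0.2703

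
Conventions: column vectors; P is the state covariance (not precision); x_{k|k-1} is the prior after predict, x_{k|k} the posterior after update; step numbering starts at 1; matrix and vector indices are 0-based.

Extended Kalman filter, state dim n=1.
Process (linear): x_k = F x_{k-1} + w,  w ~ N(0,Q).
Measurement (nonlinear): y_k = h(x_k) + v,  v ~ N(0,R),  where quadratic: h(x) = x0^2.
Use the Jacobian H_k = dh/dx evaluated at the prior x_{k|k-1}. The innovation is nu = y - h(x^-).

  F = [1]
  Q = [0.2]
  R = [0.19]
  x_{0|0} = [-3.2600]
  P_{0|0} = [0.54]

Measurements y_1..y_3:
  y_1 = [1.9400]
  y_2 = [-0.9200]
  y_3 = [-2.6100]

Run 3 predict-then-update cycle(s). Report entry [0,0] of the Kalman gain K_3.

K[0,0] = -0.4628

step 1: x^-=[-3.2600]  P^-=[0.7400]  H_jac=[-6.5200]  S=[31.6477]  K=[-0.1525]  nu=[-8.6876]  x^+=[-1.9355]  P^+=[0.0044]
step 2: x^-=[-1.9355]  P^-=[0.2044]  H_jac=[-3.8711]  S=[3.2536]  K=[-0.2432]  nu=[-4.6663]  x^+=[-0.8005]  P^+=[0.0119]
step 3: x^-=[-0.8005]  P^-=[0.2119]  H_jac=[-1.6010]  S=[0.7332]  K=[-0.4628]  nu=[-3.2508]  x^+=[0.7038]  P^+=[0.0549]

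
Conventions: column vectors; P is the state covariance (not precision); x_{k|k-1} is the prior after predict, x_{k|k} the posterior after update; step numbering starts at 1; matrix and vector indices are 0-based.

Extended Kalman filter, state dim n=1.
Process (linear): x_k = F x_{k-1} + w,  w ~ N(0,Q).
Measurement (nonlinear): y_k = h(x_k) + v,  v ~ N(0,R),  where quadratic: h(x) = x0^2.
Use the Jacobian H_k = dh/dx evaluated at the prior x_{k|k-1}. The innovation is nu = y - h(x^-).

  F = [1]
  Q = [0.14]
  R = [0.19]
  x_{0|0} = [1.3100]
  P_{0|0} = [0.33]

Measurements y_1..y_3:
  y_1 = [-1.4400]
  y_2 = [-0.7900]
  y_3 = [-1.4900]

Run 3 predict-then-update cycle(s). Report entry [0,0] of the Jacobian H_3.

H_jac[0,0] = -0.1029

step 1: x^-=[1.3100]  P^-=[0.4700]  H_jac=[2.6200]  S=[3.4163]  K=[0.3605]  nu=[-3.1561]  x^+=[0.1724]  P^+=[0.0261]
step 2: x^-=[0.1724]  P^-=[0.1661]  H_jac=[0.3448]  S=[0.2097]  K=[0.2731]  nu=[-0.8197]  x^+=[-0.0515]  P^+=[0.1505]
step 3: x^-=[-0.0515]  P^-=[0.2905]  H_jac=[-0.1029]  S=[0.1931]  K=[-0.1549]  nu=[-1.4926]  x^+=[0.1797]  P^+=[0.2859]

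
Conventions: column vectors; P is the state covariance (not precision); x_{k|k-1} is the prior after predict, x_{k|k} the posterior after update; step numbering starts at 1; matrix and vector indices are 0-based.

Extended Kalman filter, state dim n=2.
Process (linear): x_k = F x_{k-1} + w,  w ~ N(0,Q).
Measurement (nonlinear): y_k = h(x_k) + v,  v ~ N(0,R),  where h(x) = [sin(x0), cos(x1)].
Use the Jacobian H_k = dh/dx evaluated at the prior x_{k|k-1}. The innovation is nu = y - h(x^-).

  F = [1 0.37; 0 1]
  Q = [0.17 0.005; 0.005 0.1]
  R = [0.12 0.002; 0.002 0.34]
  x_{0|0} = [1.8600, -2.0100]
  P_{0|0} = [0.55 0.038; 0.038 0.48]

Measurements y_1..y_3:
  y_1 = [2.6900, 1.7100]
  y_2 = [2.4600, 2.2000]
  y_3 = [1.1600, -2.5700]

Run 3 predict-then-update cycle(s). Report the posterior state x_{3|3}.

step 1: x^-=[1.1163, -2.0100]  P^-=[0.8138 0.2206; 0.2206 0.5800]  H_jac=[0.4390 0.0000; 0.0000 0.9051]  S=[0.2768 0.0897; 0.0897 0.8151]  K=[1.2559 0.1068; 0.1465 0.6279]  nu=[1.7915, 2.1352]  x^+=[3.5944, -0.4069]  P^+=[0.3438 0.0429; 0.0429 0.2362]
step 2: x^-=[3.4438, -0.4069]  P^-=[0.5779 0.1353; 0.1353 0.3362]  H_jac=[-0.9547 0.0000; 0.0000 0.3957]  S=[0.6467 -0.0491; -0.0491 0.3927]  K=[-0.8508 0.0299; -0.1757 0.3169]  nu=[2.7577, 1.2816]  x^+=[1.1359, -0.4852]  P^+=[0.1069 0.0214; 0.0214 0.2713]
step 3: x^-=[0.9564, -0.4852]  P^-=[0.3299 0.1268; 0.1268 0.3713]  H_jac=[0.5765 0.0000; 0.0000 0.4664]  S=[0.2296 0.0361; 0.0361 0.4208]  K=[0.8171 0.0705; 0.2571 0.3895]  nu=[0.3429, -3.4546]  x^+=[0.9931, -1.7427]  P^+=[0.1703 0.0549; 0.0549 0.2851]

x_post = [0.9931, -1.7427]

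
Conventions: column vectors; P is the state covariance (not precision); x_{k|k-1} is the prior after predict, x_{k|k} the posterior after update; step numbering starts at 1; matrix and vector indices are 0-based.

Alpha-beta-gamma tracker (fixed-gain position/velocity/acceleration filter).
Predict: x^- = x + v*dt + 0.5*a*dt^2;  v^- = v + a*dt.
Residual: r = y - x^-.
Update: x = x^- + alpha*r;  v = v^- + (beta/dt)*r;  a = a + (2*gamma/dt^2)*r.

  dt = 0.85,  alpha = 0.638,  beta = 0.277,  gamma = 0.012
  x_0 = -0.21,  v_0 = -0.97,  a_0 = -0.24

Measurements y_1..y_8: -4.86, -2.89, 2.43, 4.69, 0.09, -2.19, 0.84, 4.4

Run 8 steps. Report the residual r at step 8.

resid = 4.5978

step 1: x_pred=-1.1212  r=-3.7388  x^+=-3.5066  v^+=-2.3924  a^+=-0.3642
step 2: x_pred=-5.6717  r=2.7817  x^+=-3.8970  v^+=-1.7955  a^+=-0.2718
step 3: x_pred=-5.5213  r=7.9513  x^+=-0.4484  v^+=0.5647  a^+=-0.0077
step 4: x_pred=0.0288  r=4.6612  x^+=3.0027  v^+=2.0772  a^+=0.1472
step 5: x_pred=4.8214  r=-4.7314  x^+=1.8028  v^+=0.6604  a^+=-0.0100
step 6: x_pred=2.3605  r=-4.5505  x^+=-0.5427  v^+=-0.8311  a^+=-0.1612
step 7: x_pred=-1.3073  r=2.1473  x^+=0.0627  v^+=-0.2683  a^+=-0.0898
step 8: x_pred=-0.1978  r=4.5978  x^+=2.7356  v^+=1.1537  a^+=0.0629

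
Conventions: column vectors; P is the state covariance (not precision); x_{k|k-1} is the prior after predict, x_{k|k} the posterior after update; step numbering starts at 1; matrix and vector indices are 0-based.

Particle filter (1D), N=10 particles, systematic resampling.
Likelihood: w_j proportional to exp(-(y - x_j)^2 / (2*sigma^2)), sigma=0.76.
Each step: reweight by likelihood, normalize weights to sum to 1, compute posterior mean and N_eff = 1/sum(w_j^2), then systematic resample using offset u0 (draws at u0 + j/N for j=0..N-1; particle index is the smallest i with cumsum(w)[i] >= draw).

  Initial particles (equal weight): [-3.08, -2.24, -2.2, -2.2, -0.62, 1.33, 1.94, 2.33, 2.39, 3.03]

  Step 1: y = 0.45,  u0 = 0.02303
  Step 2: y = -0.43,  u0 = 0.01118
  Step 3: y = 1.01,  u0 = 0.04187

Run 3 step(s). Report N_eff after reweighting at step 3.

step 1: w=[0.0000, 0.0017, 0.0020, 0.0020, 0.3302, 0.4551, 0.1302, 0.0417, 0.0342, 0.0028]  mean=0.8278  Neff=2.9762  idx=[4, 4, 4, 4, 5, 5, 5, 5, 6, 7]
step 2: w=[0.2330, 0.2330, 0.2330, 0.2330, 0.0165, 0.0165, 0.0165, 0.0165, 0.0019, 0.0003]  mean=-0.4859  Neff=4.5823  idx=[0, 0, 0, 1, 1, 2, 2, 3, 3, 3]
step 3: w=[0.1000, 0.1000, 0.1000, 0.1000, 0.1000, 0.1000, 0.1000, 0.1000, 0.1000, 0.1000]  mean=-0.6200  Neff=10.0000  idx=[0, 1, 2, 3, 4, 5, 6, 7, 8, 9]

N_eff = 10.0000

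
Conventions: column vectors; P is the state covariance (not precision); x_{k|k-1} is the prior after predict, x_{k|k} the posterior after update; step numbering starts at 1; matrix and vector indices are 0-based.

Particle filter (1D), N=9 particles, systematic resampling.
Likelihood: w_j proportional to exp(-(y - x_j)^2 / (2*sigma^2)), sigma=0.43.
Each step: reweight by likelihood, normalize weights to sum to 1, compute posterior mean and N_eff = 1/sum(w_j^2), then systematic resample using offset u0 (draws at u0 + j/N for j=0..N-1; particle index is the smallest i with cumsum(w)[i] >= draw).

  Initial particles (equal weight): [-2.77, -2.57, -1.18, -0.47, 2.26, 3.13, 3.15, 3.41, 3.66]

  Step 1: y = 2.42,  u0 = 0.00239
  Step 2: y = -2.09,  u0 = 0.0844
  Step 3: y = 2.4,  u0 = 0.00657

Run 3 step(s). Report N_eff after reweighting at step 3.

step 1: w=[0.0000, 0.0000, 0.0000, 0.0000, 0.6172, 0.1692, 0.1565, 0.0467, 0.0103]  mean=2.6147  Neff=2.2918  idx=[4, 4, 4, 4, 4, 4, 5, 5, 6]
step 2: w=[0.1667, 0.1667, 0.1667, 0.1667, 0.1667, 0.1667, 0.0000, 0.0000, 0.0000]  mean=2.2600  Neff=6.0000  idx=[0, 1, 1, 2, 3, 3, 4, 5, 5]
step 3: w=[0.1111, 0.1111, 0.1111, 0.1111, 0.1111, 0.1111, 0.1111, 0.1111, 0.1111]  mean=2.2600  Neff=9.0000  idx=[0, 1, 2, 3, 4, 5, 6, 7, 8]

N_eff = 9.0000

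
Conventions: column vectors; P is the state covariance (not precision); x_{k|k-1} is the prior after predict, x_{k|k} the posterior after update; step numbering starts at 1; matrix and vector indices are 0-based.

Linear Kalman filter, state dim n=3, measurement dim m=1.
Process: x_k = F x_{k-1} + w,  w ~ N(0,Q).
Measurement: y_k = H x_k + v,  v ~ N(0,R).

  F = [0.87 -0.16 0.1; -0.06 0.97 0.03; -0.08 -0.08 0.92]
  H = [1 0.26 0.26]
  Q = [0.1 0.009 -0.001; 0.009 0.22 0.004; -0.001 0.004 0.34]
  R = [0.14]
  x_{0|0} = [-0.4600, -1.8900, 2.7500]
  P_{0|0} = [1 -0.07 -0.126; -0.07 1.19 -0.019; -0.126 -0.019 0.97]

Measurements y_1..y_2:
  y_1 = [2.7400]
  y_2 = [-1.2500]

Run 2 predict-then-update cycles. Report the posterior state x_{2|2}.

step 1: x^-=[0.1772, -1.7232, 2.7180]  P^-=[0.8952 -0.2890 -0.0590; -0.2890 1.3516 -0.0613; -0.0590 -0.0613 1.1955]  S=[1.0181]  K=[0.7904; 0.0456; 0.2316]  nu=[2.3042]  x^+=[1.9984, -1.6180, 3.2517]  P^+=[0.2592 -0.3257 -0.2454; -0.3257 1.3495 -0.0721; -0.2454 -0.0721 1.1408]
step 2: x^-=[2.3227, -1.5918, 2.9611]  P^-=[0.3924 -0.5002 -0.0616; -0.5002 1.5263 -0.0943; -0.0616 -0.0943 1.3585]  S=[0.4226]  K=[0.5830; -0.3025; 0.6321]  nu=[-3.9287]  x^+=[0.0323, -0.4034, 0.4780]  P^+=[0.2488 -0.4256 -0.2173; -0.4256 1.4877 -0.0135; -0.2173 -0.0135 1.1897]

x_post = [0.0323, -0.4034, 0.4780]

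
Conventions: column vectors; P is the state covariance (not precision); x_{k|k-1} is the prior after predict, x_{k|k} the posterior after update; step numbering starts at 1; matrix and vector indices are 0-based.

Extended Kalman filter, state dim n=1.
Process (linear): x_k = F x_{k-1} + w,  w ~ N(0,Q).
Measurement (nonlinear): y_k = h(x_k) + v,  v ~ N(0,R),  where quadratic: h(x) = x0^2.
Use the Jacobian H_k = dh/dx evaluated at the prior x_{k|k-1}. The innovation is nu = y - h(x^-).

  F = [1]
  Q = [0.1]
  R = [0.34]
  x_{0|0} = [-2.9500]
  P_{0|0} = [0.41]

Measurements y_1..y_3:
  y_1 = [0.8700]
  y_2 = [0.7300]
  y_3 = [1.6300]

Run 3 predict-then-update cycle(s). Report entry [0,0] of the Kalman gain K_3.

step 1: x^-=[-2.9500]  P^-=[0.5100]  H_jac=[-5.9000]  S=[18.0931]  K=[-0.1663]  nu=[-7.8325]  x^+=[-1.6474]  P^+=[0.0096]
step 2: x^-=[-1.6474]  P^-=[0.1096]  H_jac=[-3.2948]  S=[1.5296]  K=[-0.2360]  nu=[-1.9839]  x^+=[-1.1791]  P^+=[0.0244]
step 3: x^-=[-1.1791]  P^-=[0.1244]  H_jac=[-2.3582]  S=[1.0316]  K=[-0.2843]  nu=[0.2397]  x^+=[-1.2473]  P^+=[0.0410]

K[0,0] = -0.2843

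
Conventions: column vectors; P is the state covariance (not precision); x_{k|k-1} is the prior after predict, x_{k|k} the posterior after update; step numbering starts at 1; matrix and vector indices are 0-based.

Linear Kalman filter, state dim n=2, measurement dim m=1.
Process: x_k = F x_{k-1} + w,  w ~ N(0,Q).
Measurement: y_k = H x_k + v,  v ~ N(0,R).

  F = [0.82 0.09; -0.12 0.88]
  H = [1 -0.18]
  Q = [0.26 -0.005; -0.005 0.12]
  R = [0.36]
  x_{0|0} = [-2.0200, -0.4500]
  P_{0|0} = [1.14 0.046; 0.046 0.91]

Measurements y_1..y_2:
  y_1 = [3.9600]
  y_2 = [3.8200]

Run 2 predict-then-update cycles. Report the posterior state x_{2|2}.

x_post = [2.8644, -1.0371]

step 1: x^-=[-1.6969, -0.1536]  P^-=[1.0407 -0.0124; -0.0124 0.8314]  S=[1.4321]  K=[0.7283; -0.1132]  nu=[5.6293]  x^+=[2.4026, -0.7906]  P^+=[0.2812 0.1056; 0.1056 0.8131]
step 2: x^-=[1.8990, -0.9841]  P^-=[0.4712 0.1068; 0.1068 0.7314]  S=[0.8165]  K=[0.5536; -0.0304]  nu=[1.7439]  x^+=[2.8644, -1.0371]  P^+=[0.2210 0.1206; 0.1206 0.7306]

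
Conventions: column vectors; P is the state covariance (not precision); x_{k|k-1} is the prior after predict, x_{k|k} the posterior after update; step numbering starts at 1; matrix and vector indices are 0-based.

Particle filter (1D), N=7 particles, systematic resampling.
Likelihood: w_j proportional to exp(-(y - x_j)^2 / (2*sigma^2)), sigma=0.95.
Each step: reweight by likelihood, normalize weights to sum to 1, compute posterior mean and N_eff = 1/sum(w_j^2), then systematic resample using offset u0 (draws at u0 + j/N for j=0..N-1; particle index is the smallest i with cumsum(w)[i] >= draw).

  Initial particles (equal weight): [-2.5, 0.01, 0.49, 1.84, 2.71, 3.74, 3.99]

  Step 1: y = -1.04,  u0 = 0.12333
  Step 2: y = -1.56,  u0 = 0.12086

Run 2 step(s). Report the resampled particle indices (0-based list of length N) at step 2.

resampled_idx = [0, 0, 1, 1, 3, 4, 6]

step 1: w=[0.2708, 0.4788, 0.2411, 0.0089, 0.0004, 0.0000, 0.0000]  mean=-0.5366  Neff=2.7715  idx=[0, 0, 1, 1, 1, 2, 2]
step 2: w=[0.2803, 0.2803, 0.1167, 0.1167, 0.1167, 0.0446, 0.0446]  mean=-1.3544  Neff=4.9501  idx=[0, 0, 1, 1, 3, 4, 6]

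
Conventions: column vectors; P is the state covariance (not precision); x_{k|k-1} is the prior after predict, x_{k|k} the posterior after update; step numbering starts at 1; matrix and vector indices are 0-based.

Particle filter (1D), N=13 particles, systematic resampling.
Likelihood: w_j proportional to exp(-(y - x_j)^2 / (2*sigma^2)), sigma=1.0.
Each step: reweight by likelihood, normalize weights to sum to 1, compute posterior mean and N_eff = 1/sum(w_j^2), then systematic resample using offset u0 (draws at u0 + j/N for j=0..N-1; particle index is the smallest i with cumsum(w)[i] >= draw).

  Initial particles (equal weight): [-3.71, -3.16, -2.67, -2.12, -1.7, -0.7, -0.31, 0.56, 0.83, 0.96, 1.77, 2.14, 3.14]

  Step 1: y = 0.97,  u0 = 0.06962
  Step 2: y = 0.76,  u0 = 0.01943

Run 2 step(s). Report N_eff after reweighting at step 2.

N_eff = 11.3663

step 1: w=[0.0000, 0.0000, 0.0003, 0.0017, 0.0057, 0.0500, 0.0888, 0.1853, 0.1996, 0.2015, 0.1463, 0.1016, 0.0191]  mean=0.9228  Neff=6.3573  idx=[6, 7, 7, 7, 8, 8, 8, 9, 9, 10, 10, 11, 12]
step 2: w=[0.0558, 0.0970, 0.0970, 0.0970, 0.0987, 0.0987, 0.0987, 0.0970, 0.0970, 0.0594, 0.0594, 0.0382, 0.0058]  mean=0.8882  Neff=11.3663  idx=[0, 1, 2, 3, 3, 4, 5, 6, 6, 7, 8, 9, 10]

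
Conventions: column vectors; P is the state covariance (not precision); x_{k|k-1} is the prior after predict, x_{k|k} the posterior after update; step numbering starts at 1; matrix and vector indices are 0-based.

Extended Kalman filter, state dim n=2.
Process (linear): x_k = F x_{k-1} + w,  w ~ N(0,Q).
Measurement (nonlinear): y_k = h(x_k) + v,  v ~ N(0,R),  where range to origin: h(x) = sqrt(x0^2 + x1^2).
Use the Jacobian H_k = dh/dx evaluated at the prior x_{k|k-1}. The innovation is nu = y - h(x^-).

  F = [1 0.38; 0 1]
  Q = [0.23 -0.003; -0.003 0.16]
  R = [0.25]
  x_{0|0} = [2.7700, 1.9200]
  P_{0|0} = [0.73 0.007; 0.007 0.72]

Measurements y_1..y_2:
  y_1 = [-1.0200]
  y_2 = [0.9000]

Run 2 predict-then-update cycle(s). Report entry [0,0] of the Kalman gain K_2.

step 1: x^-=[3.4996, 1.9200]  P^-=[1.0693 0.2776; 0.2776 0.8800]  H_jac=[0.8767 0.4810]  S=[1.5096]  K=[0.7094; 0.4416]  nu=[-5.0117]  x^+=[-0.0559, -0.2932]  P^+=[0.3095 -0.1954; -0.1954 0.5856]
step 2: x^-=[-0.1673, -0.2932]  P^-=[0.4756 0.0242; 0.0242 0.7456]  H_jac=[-0.4957 -0.8685]  S=[0.9501]  K=[-0.2702; -0.6942]  nu=[0.5624]  x^+=[-0.3193, -0.6836]  P^+=[0.4062 -0.1540; -0.1540 0.2877]

K[0,0] = -0.2702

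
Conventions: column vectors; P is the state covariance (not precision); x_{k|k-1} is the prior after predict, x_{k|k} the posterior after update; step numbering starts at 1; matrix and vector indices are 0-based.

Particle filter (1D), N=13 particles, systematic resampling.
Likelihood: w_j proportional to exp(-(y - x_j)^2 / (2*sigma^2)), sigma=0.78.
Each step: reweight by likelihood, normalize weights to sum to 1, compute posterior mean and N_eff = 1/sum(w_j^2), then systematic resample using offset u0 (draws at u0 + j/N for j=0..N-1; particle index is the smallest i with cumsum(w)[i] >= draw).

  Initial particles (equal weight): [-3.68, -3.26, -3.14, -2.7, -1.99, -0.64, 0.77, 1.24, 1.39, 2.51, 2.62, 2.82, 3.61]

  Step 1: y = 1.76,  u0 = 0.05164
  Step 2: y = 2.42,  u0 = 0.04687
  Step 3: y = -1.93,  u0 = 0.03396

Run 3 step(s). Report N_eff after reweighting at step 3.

step 1: w=[0.0000, 0.0000, 0.0000, 0.0000, 0.0000, 0.0023, 0.1182, 0.2117, 0.2363, 0.1666, 0.1440, 0.1050, 0.0159]  mean=1.8293  Neff=5.7339  idx=[6, 7, 7, 7, 8, 8, 8, 9, 9, 10, 10, 11, 11]
step 2: w=[0.0134, 0.0398, 0.0398, 0.0398, 0.0523, 0.0523, 0.0523, 0.1243, 0.1243, 0.1211, 0.1211, 0.1097, 0.1097]  mean=2.2538  Neff=10.2627  idx=[1, 3, 5, 6, 7, 8, 8, 9, 10, 10, 11, 12, 12]
step 3: w=[0.3448, 0.3448, 0.1549, 0.1549, 0.0001, 0.0001, 0.0001, 0.0001, 0.0001, 0.0001, 0.0000, 0.0000, 0.0000]  mean=1.2872  Neff=3.4993  idx=[0, 0, 0, 0, 0, 1, 1, 1, 1, 2, 2, 3, 3]

N_eff = 3.4993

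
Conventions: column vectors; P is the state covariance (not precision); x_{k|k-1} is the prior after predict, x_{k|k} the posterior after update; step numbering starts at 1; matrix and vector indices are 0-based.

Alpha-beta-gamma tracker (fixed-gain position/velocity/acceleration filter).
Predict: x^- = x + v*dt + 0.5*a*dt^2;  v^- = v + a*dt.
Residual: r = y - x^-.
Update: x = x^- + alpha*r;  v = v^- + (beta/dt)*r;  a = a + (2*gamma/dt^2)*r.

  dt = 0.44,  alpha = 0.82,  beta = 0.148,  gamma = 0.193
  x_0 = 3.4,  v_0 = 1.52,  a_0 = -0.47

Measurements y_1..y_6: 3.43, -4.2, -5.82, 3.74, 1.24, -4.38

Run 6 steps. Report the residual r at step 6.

resid = -4.4610

step 1: x_pred=4.0233  r=-0.5933  x^+=3.5368  v^+=1.1136  a^+=-1.6529
step 2: x_pred=3.8668  r=-8.0668  x^+=-2.7480  v^+=-2.3270  a^+=-17.7365
step 3: x_pred=-5.4888  r=-0.3312  x^+=-5.7604  v^+=-10.2425  a^+=-18.3969
step 4: x_pred=-12.0479  r=15.7879  x^+=0.8982  v^+=-13.0267  a^+=13.0810
step 5: x_pred=-3.5673  r=4.8073  x^+=0.3747  v^+=-5.6540  a^+=22.6659
step 6: x_pred=0.0810  r=-4.4610  x^+=-3.5770  v^+=2.8185  a^+=13.7716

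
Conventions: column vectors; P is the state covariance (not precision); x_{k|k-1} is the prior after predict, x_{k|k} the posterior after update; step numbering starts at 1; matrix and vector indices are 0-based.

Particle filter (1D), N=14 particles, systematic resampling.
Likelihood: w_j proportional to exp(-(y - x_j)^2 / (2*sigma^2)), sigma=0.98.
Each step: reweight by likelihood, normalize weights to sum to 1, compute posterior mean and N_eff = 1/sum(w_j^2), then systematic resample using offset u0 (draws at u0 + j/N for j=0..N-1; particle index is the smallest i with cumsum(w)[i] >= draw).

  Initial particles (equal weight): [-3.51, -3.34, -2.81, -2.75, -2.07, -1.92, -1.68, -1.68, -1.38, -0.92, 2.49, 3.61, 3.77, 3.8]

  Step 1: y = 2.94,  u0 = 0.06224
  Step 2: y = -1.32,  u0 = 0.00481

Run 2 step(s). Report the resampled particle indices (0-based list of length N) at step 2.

resampled_idx = [0, 0, 0, 0, 1, 1, 1, 2, 2, 2, 2, 3, 3, 3]

step 1: w=[0.0000, 0.0000, 0.0000, 0.0000, 0.0000, 0.0000, 0.0000, 0.0000, 0.0000, 0.0001, 0.2930, 0.2578, 0.2275, 0.2216]  mean=3.3595  Neff=3.9503  idx=[10, 10, 10, 10, 11, 11, 11, 12, 12, 12, 12, 13, 13, 13]
step 2: w=[0.2478, 0.2478, 0.2478, 0.2478, 0.0015, 0.0015, 0.0015, 0.0007, 0.0007, 0.0007, 0.0007, 0.0006, 0.0006, 0.0006]  mean=2.5007  Neff=4.0717  idx=[0, 0, 0, 0, 1, 1, 1, 2, 2, 2, 2, 3, 3, 3]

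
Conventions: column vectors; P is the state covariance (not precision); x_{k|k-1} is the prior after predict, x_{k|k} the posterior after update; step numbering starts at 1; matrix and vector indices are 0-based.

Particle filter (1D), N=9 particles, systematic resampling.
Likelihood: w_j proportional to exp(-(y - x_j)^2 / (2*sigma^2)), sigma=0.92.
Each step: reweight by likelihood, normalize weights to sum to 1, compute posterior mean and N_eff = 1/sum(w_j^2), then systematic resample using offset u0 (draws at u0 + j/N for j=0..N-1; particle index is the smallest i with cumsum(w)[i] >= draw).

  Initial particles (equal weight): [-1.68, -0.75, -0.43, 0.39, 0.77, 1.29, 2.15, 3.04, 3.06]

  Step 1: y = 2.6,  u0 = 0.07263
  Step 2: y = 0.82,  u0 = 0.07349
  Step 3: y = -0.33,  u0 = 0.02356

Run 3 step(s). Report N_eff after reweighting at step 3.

step 1: w=[0.0000, 0.0004, 0.0014, 0.0173, 0.0429, 0.1125, 0.2752, 0.2766, 0.2737]  mean=2.4541  Neff=4.1332  idx=[5, 6, 6, 6, 7, 7, 8, 8, 8]
step 2: w=[0.3996, 0.1601, 0.1601, 0.1601, 0.0248, 0.0248, 0.0235, 0.0235, 0.0235]  mean=1.9146  Neff=4.1757  idx=[0, 0, 0, 1, 1, 2, 3, 3, 7]
step 3: w=[0.2756, 0.2756, 0.2756, 0.0343, 0.0343, 0.0343, 0.0343, 0.0343, 0.0015]  mean=1.4402  Neff=4.2771  idx=[0, 0, 0, 1, 1, 2, 2, 2, 5]

N_eff = 4.2771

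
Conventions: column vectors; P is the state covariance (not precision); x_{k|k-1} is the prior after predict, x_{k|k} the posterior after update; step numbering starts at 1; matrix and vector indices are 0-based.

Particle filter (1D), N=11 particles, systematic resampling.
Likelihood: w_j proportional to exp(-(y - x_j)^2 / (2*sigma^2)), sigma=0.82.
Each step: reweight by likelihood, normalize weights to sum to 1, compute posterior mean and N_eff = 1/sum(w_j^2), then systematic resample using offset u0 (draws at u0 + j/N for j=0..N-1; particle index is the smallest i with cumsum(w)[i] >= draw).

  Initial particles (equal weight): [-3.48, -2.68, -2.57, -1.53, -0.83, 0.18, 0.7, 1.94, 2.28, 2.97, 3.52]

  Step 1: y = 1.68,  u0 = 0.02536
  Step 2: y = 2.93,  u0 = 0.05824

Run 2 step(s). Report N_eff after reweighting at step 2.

step 1: w=[0.0000, 0.0000, 0.0000, 0.0002, 0.0033, 0.0677, 0.1765, 0.3428, 0.2758, 0.1046, 0.0291]  mean=1.8397  Neff=4.1468  idx=[5, 6, 6, 7, 7, 7, 7, 8, 8, 8, 9]
step 2: w=[0.0007, 0.0048, 0.0048, 0.0933, 0.0933, 0.0933, 0.0933, 0.1412, 0.1412, 0.1412, 0.1931]  mean=2.2698  Neff=7.5800  idx=[3, 4, 5, 6, 7, 7, 8, 9, 9, 10, 10]

N_eff = 7.5800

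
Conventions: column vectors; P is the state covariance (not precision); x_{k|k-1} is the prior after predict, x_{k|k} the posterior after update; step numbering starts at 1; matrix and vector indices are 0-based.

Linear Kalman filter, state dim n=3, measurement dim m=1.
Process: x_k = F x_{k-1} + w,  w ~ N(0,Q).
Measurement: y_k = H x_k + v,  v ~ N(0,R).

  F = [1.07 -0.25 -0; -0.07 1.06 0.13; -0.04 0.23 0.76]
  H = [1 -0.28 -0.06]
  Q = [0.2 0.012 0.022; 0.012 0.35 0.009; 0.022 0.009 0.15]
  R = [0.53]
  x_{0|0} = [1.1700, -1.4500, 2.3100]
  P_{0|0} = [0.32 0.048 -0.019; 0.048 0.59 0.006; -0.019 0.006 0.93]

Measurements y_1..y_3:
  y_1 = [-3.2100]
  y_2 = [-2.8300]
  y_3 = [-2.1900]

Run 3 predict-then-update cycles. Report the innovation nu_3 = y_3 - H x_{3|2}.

innov = [0.5874]

step 1: x^-=[1.6144, -1.3186, 1.3753]  P^-=[0.5776 -0.1159 -0.0299; -0.1159 1.0251 0.2489; -0.0299 0.2489 0.7213]  S=[1.2674]  K=[0.4827; -0.3297; -0.1128]  nu=[-5.1111]  x^+=[-0.8529, 0.3665, 1.9516]  P^+=[0.2822 0.0858 0.0391; 0.0858 0.8873 0.2018; 0.0391 0.2018 0.7051]
step 2: x^-=[-1.0042, 0.7019, 1.6016]  P^-=[0.5327 -0.1466 -0.0257; -0.1466 1.4025 0.4571; -0.0257 0.4571 0.6713]  S=[1.2755]  K=[0.4510; -0.4443; -0.1521]  nu=[-1.5332]  x^+=[-1.6956, 1.3830, 1.8347]  P^+=[0.2732 0.1090 0.0618; 0.1090 1.1507 0.3709; 0.0618 0.3709 0.6418]
step 3: x^-=[-2.1601, 1.8232, 1.7803]  P^-=[0.5264 -0.1913 -0.0482; -0.1913 1.7401 0.6537; -0.0482 0.6537 0.7059]  S=[1.3303]  K=[0.4382; -0.5396; -0.2056]  nu=[0.5874]  x^+=[-1.9027, 1.5062, 1.6595]  P^+=[0.2710 0.1232 0.0717; 0.1232 1.3528 0.5060; 0.0717 0.5060 0.6497]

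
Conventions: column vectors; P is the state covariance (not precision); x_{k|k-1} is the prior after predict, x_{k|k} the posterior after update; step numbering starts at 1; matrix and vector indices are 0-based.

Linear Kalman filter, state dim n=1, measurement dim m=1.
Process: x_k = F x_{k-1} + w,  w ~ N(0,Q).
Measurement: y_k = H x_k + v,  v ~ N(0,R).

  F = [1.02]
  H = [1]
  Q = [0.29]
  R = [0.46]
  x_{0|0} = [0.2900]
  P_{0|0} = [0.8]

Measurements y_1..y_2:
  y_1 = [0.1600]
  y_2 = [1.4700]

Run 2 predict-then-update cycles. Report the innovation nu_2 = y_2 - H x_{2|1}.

step 1: x^-=[0.2958]  P^-=[1.1223]  S=[1.5823]  K=[0.7093]  nu=[-0.1358]  x^+=[0.1995]  P^+=[0.3263]
step 2: x^-=[0.2035]  P^-=[0.6295]  S=[1.0895]  K=[0.5778]  nu=[1.2665]  x^+=[0.9352]  P^+=[0.2658]

innov = [1.2665]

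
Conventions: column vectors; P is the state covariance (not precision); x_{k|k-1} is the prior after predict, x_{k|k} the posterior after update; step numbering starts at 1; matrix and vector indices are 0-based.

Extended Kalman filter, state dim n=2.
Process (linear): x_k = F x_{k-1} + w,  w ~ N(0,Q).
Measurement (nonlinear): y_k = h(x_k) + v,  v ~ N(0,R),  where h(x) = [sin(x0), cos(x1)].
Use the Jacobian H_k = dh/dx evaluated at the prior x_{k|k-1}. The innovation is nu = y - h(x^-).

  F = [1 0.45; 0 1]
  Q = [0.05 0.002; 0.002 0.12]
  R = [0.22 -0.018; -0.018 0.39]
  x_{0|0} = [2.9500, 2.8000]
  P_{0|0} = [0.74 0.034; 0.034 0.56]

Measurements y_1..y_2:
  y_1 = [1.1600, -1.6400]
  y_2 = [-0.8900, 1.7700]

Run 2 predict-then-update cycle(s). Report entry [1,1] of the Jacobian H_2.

H_jac[1,1] = -0.5624

step 1: x^-=[4.2100, 2.8000]  P^-=[0.9340 0.2880; 0.2880 0.6800]  H_jac=[-0.4815 0.0000; 0.0000 -0.3350]  S=[0.4366 0.0285; 0.0285 0.4663]  K=[-1.0208 -0.1446; -0.2870 -0.4710]  nu=[2.0364, -0.6978]  x^+=[2.2322, 2.5443]  P^+=[0.4610 0.1135; 0.1135 0.5329]
step 2: x^-=[3.3771, 2.5443]  P^-=[0.7210 0.3553; 0.3553 0.6529]  H_jac=[-0.9724 0.0000; 0.0000 -0.5624]  S=[0.9018 0.1763; 0.1763 0.5965]  K=[-0.7557 -0.1116; -0.2789 -0.5332]  nu=[-0.6567, 2.5968]  x^+=[3.5834, 1.3429]  P^+=[0.1689 0.0532; 0.0532 0.3608]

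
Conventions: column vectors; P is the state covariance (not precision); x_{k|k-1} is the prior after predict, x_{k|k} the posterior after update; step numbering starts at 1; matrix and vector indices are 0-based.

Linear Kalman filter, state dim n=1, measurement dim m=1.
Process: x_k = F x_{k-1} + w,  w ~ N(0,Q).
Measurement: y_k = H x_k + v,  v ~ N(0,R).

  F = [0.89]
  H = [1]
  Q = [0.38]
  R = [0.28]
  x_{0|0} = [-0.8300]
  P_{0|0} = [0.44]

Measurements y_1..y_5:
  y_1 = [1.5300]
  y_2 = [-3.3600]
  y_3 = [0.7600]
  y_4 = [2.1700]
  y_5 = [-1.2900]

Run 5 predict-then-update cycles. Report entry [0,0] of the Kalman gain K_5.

K[0,0] = 0.6520

step 1: x^-=[-0.7387]  P^-=[0.7285]  S=[1.0085]  K=[0.7224]  nu=[2.2687]  x^+=[0.9001]  P^+=[0.2023]
step 2: x^-=[0.8011]  P^-=[0.5402]  S=[0.8202]  K=[0.6586]  nu=[-4.1611]  x^+=[-1.9395]  P^+=[0.1844]
step 3: x^-=[-1.7262]  P^-=[0.5261]  S=[0.8061]  K=[0.6526]  nu=[2.4862]  x^+=[-0.1036]  P^+=[0.1827]
step 4: x^-=[-0.0922]  P^-=[0.5247]  S=[0.8047]  K=[0.6521]  nu=[2.2622]  x^+=[1.3829]  P^+=[0.1826]
step 5: x^-=[1.2308]  P^-=[0.5246]  S=[0.8046]  K=[0.6520]  nu=[-2.5208]  x^+=[-0.4128]  P^+=[0.1826]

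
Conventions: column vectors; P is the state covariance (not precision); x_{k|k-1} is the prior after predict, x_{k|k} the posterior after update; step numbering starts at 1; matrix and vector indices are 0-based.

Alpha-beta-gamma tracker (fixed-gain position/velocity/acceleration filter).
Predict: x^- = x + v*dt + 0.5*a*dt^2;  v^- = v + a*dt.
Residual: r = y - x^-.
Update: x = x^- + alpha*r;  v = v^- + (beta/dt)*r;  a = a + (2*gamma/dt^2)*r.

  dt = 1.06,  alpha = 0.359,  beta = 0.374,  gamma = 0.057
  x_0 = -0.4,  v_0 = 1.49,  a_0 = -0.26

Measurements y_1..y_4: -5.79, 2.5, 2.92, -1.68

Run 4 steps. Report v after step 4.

v_post = 0.0925

step 1: x_pred=1.0333  r=-6.8233  x^+=-1.4162  v^+=-1.1931  a^+=-0.9523
step 2: x_pred=-3.2159  r=5.7159  x^+=-1.1639  v^+=-0.1858  a^+=-0.3724
step 3: x_pred=-1.5700  r=4.4900  x^+=0.0419  v^+=1.0037  a^+=0.0832
step 4: x_pred=1.1526  r=-2.8326  x^+=0.1357  v^+=0.0925  a^+=-0.2042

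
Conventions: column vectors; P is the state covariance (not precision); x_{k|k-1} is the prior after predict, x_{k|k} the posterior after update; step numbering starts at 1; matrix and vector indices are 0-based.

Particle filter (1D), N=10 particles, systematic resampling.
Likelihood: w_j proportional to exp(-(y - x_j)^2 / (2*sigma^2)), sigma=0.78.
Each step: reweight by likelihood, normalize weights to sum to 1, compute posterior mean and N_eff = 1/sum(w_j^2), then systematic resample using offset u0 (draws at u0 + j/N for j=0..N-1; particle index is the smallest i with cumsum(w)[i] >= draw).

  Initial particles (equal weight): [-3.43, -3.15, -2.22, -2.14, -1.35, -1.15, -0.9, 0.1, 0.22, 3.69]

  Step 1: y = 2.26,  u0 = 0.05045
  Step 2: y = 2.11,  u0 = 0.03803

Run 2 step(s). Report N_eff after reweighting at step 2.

step 1: w=[0.0000, 0.0000, 0.0000, 0.0000, 0.0001, 0.0003, 0.0011, 0.0897, 0.1357, 0.7730]  mean=2.8898  Neff=1.6024  idx=[7, 8, 9, 9, 9, 9, 9, 9, 9, 9]
step 2: w=[0.0323, 0.0475, 0.1150, 0.1150, 0.1150, 0.1150, 0.1150, 0.1150, 0.1150, 0.1150]  mean=3.4090  Neff=9.1629  idx=[1, 2, 3, 4, 5, 5, 6, 7, 8, 9]

N_eff = 9.1629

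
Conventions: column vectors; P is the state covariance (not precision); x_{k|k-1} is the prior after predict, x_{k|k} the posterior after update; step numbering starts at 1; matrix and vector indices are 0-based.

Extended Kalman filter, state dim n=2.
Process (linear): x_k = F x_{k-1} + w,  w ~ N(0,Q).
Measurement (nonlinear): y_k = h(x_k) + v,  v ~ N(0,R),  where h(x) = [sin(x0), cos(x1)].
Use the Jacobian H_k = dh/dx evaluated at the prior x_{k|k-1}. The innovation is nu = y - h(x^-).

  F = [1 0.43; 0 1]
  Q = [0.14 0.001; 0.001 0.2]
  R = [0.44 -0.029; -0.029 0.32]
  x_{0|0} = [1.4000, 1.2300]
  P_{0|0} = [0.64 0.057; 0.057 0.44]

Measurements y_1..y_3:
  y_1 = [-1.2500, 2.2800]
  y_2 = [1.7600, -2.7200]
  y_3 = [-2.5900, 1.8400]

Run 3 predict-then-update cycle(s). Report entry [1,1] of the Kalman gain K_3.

K[1,1] = -0.6325

step 1: x^-=[1.9289, 1.2300]  P^-=[0.9104 0.2472; 0.2472 0.6400]  H_jac=[-0.3505 0.0000; 0.0000 -0.9425]  S=[0.5518 0.0527; 0.0527 0.8885]  K=[-0.5563 -0.2292; -0.0927 -0.6734]  nu=[-2.1866, 1.9458]  x^+=[2.6993, 0.1225]  P^+=[0.6794 0.0607; 0.0607 0.2258]
step 2: x^-=[2.7520, 0.1225]  P^-=[0.9134 0.1588; 0.1588 0.4258]  H_jac=[-0.9251 0.0000; 0.0000 -0.1222]  S=[1.2217 -0.0110; -0.0110 0.3264]  K=[-0.6924 -0.0829; -0.1217 -0.1636]  nu=[1.3802, -3.7125]  x^+=[2.1041, 0.5619]  P^+=[0.3267 0.0528; 0.0528 0.3994]
step 3: x^-=[2.3458, 0.5619]  P^-=[0.5860 0.2255; 0.2255 0.5994]  H_jac=[-0.6997 0.0000; 0.0000 -0.5328]  S=[0.7269 0.0551; 0.0551 0.4901]  K=[-0.5502 -0.1833; -0.1692 -0.6325]  nu=[-3.3045, 0.9937]  x^+=[3.9816, 0.4923]  P^+=[0.3384 0.0802; 0.0802 0.3707]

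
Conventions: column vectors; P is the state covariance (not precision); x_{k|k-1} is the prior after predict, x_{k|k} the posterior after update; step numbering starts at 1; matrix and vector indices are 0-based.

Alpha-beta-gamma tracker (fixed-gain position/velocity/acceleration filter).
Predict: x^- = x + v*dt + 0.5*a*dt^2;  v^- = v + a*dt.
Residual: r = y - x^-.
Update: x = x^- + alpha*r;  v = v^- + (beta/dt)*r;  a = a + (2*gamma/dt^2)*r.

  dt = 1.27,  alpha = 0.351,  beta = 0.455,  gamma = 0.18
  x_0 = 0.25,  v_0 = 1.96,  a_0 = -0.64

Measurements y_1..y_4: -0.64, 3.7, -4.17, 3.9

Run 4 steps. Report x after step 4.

x_post = -2.3710

step 1: x_pred=2.2231  r=-2.8631  x^+=1.2181  v^+=0.1215  a^+=-1.2790
step 2: x_pred=0.3409  r=3.3591  x^+=1.5199  v^+=-0.2995  a^+=-0.5293
step 3: x_pred=0.7128  r=-4.8828  x^+=-1.0011  v^+=-2.7210  a^+=-1.6191
step 4: x_pred=-5.7625  r=9.6625  x^+=-2.3710  v^+=-1.3155  a^+=0.5375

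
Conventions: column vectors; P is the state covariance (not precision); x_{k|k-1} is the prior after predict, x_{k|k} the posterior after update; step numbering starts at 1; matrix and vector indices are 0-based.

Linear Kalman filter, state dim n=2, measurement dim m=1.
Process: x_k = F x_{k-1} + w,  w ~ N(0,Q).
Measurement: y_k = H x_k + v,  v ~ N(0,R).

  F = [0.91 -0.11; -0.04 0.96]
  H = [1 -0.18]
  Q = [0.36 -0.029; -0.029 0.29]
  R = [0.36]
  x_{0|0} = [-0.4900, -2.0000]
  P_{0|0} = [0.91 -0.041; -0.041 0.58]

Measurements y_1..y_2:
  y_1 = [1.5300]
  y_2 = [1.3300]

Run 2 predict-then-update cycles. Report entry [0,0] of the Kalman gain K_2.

K[0,0] = 0.5966

step 1: x^-=[-0.2259, -1.9004]  P^-=[1.1288 -0.1594; -0.1594 0.8291]  S=[1.5730]  K=[0.7358; -0.1962]  nu=[1.4138]  x^+=[0.8144, -2.1778]  P^+=[0.2771 0.0677; 0.0677 0.7686]
step 2: x^-=[0.9807, -2.1232]  P^-=[0.5852 -0.0608; -0.0608 0.9936]  S=[0.9993]  K=[0.5966; -0.2398]  nu=[-0.0329]  x^+=[0.9611, -2.1154]  P^+=[0.2296 0.0822; 0.0822 0.9361]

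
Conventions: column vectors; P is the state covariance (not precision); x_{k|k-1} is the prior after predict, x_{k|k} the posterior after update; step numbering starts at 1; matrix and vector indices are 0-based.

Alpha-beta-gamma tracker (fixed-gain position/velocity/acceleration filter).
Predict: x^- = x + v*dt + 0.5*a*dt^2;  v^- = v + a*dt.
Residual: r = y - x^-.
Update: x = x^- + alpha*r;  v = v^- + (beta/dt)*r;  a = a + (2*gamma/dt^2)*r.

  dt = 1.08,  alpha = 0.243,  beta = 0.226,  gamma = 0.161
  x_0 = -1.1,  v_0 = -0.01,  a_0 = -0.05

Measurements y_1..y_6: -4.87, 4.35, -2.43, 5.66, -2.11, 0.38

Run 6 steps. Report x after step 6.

x_post = 6.2614

step 1: x_pred=-1.1400  r=-3.7300  x^+=-2.0464  v^+=-0.8445  a^+=-1.0797
step 2: x_pred=-3.5882  r=7.9382  x^+=-1.6592  v^+=-0.3495  a^+=1.1117
step 3: x_pred=-1.3883  r=-1.0417  x^+=-1.6414  v^+=0.6331  a^+=0.8241
step 4: x_pred=-0.4770  r=6.1370  x^+=1.0143  v^+=2.8074  a^+=2.5183
step 5: x_pred=5.5150  r=-7.6250  x^+=3.6621  v^+=3.9316  a^+=0.4134
step 6: x_pred=8.1494  r=-7.7694  x^+=6.2614  v^+=2.7523  a^+=-1.7315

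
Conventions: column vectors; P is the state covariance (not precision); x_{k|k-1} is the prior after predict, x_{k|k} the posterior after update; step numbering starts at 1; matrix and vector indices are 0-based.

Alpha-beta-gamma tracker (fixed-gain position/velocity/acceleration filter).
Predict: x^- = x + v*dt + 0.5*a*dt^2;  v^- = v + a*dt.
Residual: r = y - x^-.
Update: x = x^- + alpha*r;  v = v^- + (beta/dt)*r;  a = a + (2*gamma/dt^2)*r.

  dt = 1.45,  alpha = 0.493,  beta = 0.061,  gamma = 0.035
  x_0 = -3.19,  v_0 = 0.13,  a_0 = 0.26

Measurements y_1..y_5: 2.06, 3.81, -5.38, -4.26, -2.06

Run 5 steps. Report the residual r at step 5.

step 1: x_pred=-2.7282  r=4.7882  x^+=-0.3676  v^+=0.7084  a^+=0.4194
step 2: x_pred=1.1005  r=2.7095  x^+=2.4363  v^+=1.4306  a^+=0.5096
step 3: x_pred=5.0464  r=-10.4264  x^+=-0.0938  v^+=1.7309  a^+=0.1625
step 4: x_pred=2.5868  r=-6.8468  x^+=-0.7887  v^+=1.6785  a^+=-0.0655
step 5: x_pred=1.5763  r=-3.6363  x^+=-0.2164  v^+=1.4306  a^+=-0.1865

resid = -3.6363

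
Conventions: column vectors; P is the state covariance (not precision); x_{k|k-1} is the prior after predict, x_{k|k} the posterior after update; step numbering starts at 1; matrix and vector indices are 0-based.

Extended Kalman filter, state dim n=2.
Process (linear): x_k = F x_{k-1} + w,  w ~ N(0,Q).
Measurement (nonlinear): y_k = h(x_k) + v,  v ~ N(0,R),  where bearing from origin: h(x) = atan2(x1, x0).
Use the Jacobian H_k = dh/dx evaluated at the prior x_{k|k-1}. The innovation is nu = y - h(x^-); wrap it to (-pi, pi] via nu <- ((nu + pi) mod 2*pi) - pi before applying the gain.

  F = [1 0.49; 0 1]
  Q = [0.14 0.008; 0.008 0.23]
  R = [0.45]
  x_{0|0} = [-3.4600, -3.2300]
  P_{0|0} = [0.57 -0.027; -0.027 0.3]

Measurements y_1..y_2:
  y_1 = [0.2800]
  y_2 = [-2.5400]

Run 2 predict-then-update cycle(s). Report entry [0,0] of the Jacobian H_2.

H_jac[0,0] = 0.0653

step 1: x^-=[-5.0427, -3.2300]  P^-=[0.7556 0.1280; 0.1280 0.5300]  H_jac=[0.0901 -0.1406]  S=[0.4634]  K=[0.1080; -0.1360]  nu=[2.8519]  x^+=[-4.7346, -3.6177]  P^+=[0.7502 0.1348; 0.1348 0.5214]
step 2: x^-=[-6.5073, -3.6177]  P^-=[1.1475 0.3983; 0.3983 0.7514]  H_jac=[0.0653 -0.1174]  S=[0.4591]  K=[0.0613; -0.1355]  nu=[0.0942]  x^+=[-6.5015, -3.6305]  P^+=[1.1457 0.4021; 0.4021 0.7430]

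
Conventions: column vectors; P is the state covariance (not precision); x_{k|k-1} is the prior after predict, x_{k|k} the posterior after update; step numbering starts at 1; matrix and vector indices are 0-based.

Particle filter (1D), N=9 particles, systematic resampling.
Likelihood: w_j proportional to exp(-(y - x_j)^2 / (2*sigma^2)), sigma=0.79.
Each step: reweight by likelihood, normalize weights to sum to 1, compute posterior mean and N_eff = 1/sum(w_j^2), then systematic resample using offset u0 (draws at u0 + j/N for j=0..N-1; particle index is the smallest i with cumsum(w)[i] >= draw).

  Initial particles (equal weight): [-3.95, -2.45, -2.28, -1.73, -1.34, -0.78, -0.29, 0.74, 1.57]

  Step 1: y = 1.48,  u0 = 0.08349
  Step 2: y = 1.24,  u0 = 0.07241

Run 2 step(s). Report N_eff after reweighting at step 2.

N_eff = 8.9721

step 1: w=[0.0000, 0.0000, 0.0000, 0.0001, 0.0010, 0.0096, 0.0468, 0.3710, 0.5715]  mean=1.1492  Neff=2.1434  idx=[7, 7, 7, 7, 8, 8, 8, 8, 8]
step 2: w=[0.1042, 0.1042, 0.1042, 0.1042, 0.1167, 0.1167, 0.1167, 0.1167, 0.1167]  mean=1.2241  Neff=8.9721  idx=[0, 1, 2, 3, 4, 5, 6, 7, 8]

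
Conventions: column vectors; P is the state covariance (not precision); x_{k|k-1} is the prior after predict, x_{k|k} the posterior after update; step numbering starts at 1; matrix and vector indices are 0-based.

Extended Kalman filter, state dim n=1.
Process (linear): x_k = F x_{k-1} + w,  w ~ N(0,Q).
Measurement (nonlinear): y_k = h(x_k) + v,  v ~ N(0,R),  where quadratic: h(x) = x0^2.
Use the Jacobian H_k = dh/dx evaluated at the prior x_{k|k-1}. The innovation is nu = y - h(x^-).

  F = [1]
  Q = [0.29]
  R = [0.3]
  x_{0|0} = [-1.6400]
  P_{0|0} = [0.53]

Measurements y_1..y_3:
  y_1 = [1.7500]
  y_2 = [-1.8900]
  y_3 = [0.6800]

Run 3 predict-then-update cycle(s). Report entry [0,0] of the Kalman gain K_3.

step 1: x^-=[-1.6400]  P^-=[0.8200]  H_jac=[-3.2800]  S=[9.1219]  K=[-0.2949]  nu=[-0.9396]  x^+=[-1.3630]  P^+=[0.0270]
step 2: x^-=[-1.3630]  P^-=[0.3170]  H_jac=[-2.7259]  S=[2.6553]  K=[-0.3254]  nu=[-3.7477]  x^+=[-0.1435]  P^+=[0.0358]
step 3: x^-=[-0.1435]  P^-=[0.3258]  H_jac=[-0.2869]  S=[0.3268]  K=[-0.2860]  nu=[0.6594]  x^+=[-0.3321]  P^+=[0.2991]

K[0,0] = -0.2860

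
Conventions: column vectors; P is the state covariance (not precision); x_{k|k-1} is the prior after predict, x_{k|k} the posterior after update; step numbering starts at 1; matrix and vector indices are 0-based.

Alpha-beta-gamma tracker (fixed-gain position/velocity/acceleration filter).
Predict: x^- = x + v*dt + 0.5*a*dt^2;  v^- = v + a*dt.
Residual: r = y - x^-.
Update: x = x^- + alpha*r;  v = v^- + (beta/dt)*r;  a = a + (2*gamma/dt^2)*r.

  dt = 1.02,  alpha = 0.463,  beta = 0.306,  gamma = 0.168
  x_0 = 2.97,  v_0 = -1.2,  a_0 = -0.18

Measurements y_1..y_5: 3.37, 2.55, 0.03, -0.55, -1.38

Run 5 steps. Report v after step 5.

v_post = -1.4746

step 1: x_pred=1.6524  r=1.7176  x^+=2.4476  v^+=-0.8683  a^+=0.3747
step 2: x_pred=1.7569  r=0.7931  x^+=2.1241  v^+=-0.2482  a^+=0.6309
step 3: x_pred=2.1991  r=-2.1691  x^+=1.1948  v^+=-0.2554  a^+=-0.0697
step 4: x_pred=0.8980  r=-1.4480  x^+=0.2276  v^+=-0.7609  a^+=-0.5373
step 5: x_pred=-0.8280  r=-0.5520  x^+=-1.0836  v^+=-1.4746  a^+=-0.7156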